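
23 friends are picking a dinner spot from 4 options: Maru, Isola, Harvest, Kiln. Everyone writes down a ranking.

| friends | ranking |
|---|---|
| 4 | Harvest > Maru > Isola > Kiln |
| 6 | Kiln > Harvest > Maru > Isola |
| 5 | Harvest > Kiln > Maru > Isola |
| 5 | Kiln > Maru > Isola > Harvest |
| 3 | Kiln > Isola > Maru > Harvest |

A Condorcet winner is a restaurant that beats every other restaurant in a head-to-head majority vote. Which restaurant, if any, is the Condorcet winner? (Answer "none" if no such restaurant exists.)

Pairwise majorities:
Maru vs Isola: 4+6+5+5 = 20 for Maru, 3 for Isola — Maru by 20–3.
Maru vs Harvest: Maru preferred on 5+3 = 8 ballots; Harvest wins 15–8.
Maru–Kiln: Kiln 19–4.
Isola vs Harvest: Isola is ranked higher on 5+3 = 8 ballots, Harvest on 15. Harvest wins 15–8.
Isola vs Kiln: Isola preferred on 4 ballots; Kiln wins 19–4.
Harvest vs Kiln: Harvest preferred on 4+5 = 9 ballots; Kiln wins 14–9.
Kiln beats each of Maru, Isola, Harvest — Kiln is the Condorcet winner.

Kiln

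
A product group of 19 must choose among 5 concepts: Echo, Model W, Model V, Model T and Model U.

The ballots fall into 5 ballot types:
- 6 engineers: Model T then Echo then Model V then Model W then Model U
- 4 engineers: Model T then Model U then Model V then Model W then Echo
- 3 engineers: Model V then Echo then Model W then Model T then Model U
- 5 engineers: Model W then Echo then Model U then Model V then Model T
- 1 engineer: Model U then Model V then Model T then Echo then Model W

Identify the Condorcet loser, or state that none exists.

Pairwise majorities:
Echo vs Model W: Echo, 10–9.
Echo vs Model V: Echo is ranked higher on 6+5 = 11 ballots, Model V on 8. Echo wins 11–8.
Echo vs Model T: 8 to 11, Model T.
Echo vs Model U: 14 to 5, Echo.
Model W–Model V: Model V 14–5.
Model W vs Model T: Model T, 11–8.
Model W vs Model U: Model W wins 14–5.
Model V vs Model T: 3+5+1 = 9 for Model V, 10 for Model T — Model T by 10–9.
Model V vs Model U: Model V preferred on 6+3 = 9 ballots; Model U wins 10–9.
Model T vs Model U: Model T preferred on 6+4+3 = 13 ballots; Model T wins 13–6.
Each design has at least one pairwise win (Echo beats Model W; Model W beats Model U; Model V beats Model W; Model T beats Echo; Model U beats Model V) — no Condorcet loser.

none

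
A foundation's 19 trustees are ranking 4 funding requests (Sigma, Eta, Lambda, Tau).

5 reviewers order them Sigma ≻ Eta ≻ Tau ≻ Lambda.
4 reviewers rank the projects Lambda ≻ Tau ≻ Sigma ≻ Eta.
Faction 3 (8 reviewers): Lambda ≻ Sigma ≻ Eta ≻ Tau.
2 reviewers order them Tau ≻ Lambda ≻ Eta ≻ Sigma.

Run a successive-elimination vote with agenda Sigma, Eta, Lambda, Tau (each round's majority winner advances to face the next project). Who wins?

Round 1: Sigma vs Eta — 17–2, Sigma advances.
Round 2: Sigma vs Lambda — 5–14, Lambda advances.
Round 3: Lambda vs Tau — 12–7, Lambda advances.
The agenda winner is Lambda.

Lambda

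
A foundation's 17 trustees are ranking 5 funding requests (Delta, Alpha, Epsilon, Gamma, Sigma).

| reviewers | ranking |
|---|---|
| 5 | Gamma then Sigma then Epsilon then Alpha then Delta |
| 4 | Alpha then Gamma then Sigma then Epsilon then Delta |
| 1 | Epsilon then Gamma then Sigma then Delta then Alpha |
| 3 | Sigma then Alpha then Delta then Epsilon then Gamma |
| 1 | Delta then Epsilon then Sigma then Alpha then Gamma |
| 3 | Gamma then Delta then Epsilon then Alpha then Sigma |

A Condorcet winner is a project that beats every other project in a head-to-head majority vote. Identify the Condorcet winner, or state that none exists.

Gamma

Pairwise majorities:
Delta vs Alpha: Alpha wins 12–5.
Delta vs Epsilon: Epsilon, 10–7.
Delta vs Gamma: Gamma wins 13–4.
Delta vs Sigma: 1+3 = 4 for Delta, 13 for Sigma — Sigma by 13–4.
Alpha vs Epsilon: 7 to 10, Epsilon.
Alpha vs Gamma: Gamma, 9–8.
Alpha–Sigma: Sigma 10–7.
Epsilon vs Gamma: Gamma wins 12–5.
Epsilon vs Sigma: Sigma, 12–5.
Gamma vs Sigma: Gamma is ranked higher on 5+4+1+3 = 13 ballots, Sigma on 4. Gamma wins 13–4.
Gamma wins every pairwise contest, so Gamma is the Condorcet winner.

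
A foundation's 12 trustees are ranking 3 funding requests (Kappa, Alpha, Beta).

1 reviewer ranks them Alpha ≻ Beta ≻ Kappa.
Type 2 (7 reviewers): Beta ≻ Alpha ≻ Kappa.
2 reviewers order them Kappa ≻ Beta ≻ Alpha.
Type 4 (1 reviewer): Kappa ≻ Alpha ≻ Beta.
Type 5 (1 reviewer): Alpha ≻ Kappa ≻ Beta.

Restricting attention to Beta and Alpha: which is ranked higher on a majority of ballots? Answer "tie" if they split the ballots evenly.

Ballots ranking Beta above Alpha: 7 + 2 = 9.
Ballots ranking Alpha above Beta: 12 − 9 = 3.
Beta wins the head-to-head 9–3.

Beta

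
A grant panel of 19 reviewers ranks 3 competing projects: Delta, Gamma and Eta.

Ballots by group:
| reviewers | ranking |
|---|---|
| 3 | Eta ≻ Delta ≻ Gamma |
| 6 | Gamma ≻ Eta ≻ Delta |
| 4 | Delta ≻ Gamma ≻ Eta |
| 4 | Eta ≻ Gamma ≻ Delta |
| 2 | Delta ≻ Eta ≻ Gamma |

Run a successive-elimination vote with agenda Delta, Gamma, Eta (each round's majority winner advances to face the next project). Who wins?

Gamma

Round 1: Delta vs Gamma — 9–10, Gamma advances.
Round 2: Gamma vs Eta — 10–9, Gamma advances.
The agenda winner is Gamma.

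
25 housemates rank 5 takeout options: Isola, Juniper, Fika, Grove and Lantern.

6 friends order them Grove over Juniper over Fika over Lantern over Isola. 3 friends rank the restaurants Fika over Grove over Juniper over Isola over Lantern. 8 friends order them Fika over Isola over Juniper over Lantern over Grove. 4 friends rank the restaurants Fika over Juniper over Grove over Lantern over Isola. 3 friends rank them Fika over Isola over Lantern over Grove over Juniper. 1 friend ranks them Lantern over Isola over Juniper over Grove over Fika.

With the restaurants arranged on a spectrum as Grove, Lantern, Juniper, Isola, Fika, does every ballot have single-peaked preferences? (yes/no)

Axis positions: Grove=1, Lantern=2, Juniper=3, Isola=4, Fika=5.
Group 1: ranking walks positions 1-3-5-2-4; Juniper is ranked above Lantern even though Lantern lies between Juniper and the peak Grove on the axis — preferences dip and rise again. Not single-peaked.
Group 2: ranking walks positions 5-1-3-4-2; Grove is ranked above Isola even though Isola lies between Grove and the peak Fika on the axis — preferences dip and rise again. Not single-peaked.
Group 3 (peak Fika at position 5): ranking walks positions 5-4-3-2-1, expanding outward from the peak — single-peaked.
Group 4: ranking walks positions 5-3-1-2-4; Juniper is ranked above Isola even though Isola lies between Juniper and the peak Fika on the axis — preferences dip and rise again. Not single-peaked.
Group 5: ranking walks positions 5-4-2-1-3; Lantern is ranked above Juniper even though Juniper lies between Lantern and the peak Fika on the axis — preferences dip and rise again. Not single-peaked.
Group 6: ranking walks positions 2-4-3-1-5; Isola is ranked above Juniper even though Juniper lies between Isola and the peak Lantern on the axis — preferences dip and rise again. Not single-peaked.
Group 1 violates single-peakedness, so the profile is not single-peaked on this axis.

no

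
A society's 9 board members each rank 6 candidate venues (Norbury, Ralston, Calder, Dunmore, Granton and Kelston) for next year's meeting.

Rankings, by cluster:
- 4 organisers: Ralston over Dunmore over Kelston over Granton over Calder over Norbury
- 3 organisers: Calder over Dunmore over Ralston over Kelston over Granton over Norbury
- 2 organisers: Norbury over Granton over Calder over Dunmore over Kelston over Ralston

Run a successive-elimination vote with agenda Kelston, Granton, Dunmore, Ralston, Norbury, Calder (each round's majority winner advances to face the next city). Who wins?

Calder

Round 1: Kelston vs Granton — 7–2, Kelston advances.
Round 2: Kelston vs Dunmore — 0–9, Dunmore advances.
Round 3: Dunmore vs Ralston — 5–4, Dunmore advances.
Round 4: Dunmore vs Norbury — 7–2, Dunmore advances.
Round 5: Dunmore vs Calder — 4–5, Calder advances.
Calder survives the agenda.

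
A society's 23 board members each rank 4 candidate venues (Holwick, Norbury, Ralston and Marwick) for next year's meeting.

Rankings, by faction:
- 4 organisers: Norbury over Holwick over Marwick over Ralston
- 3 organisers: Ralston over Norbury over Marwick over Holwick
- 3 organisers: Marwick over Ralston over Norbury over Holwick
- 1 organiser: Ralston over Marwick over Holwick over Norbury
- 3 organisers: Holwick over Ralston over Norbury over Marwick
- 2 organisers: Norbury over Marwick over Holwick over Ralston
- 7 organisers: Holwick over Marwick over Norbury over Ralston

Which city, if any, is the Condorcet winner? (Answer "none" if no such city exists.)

Norbury

Check each pair by majority over 23 ballots:
Holwick–Norbury: Norbury 12–11.
Holwick vs Ralston: Holwick, 16–7.
Holwick vs Marwick: Holwick, 14–9.
Norbury–Ralston: Norbury 13–10.
Norbury vs Marwick: Norbury wins 12–11.
Ralston vs Marwick: Marwick, 16–7.
Norbury beats each of Holwick, Ralston, Marwick — Norbury is the Condorcet winner.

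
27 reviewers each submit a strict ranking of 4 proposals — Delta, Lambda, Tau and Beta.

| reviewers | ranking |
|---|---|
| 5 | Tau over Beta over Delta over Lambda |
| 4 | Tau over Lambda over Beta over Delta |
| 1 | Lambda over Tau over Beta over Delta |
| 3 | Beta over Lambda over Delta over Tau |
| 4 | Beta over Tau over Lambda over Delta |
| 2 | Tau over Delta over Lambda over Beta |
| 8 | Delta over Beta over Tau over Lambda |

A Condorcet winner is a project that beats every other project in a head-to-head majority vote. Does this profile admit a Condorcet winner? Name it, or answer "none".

Pairwise majorities:
Delta vs Lambda: Delta preferred on 5+2+8 = 15 ballots; Delta wins 15–12.
Delta vs Tau: 3+8 = 11 for Delta, 16 for Tau — Tau by 16–11.
Delta vs Beta: 2+8 = 10 for Delta, 17 for Beta — Beta by 17–10.
Lambda–Tau: Tau 23–4.
Lambda vs Beta: Beta wins 20–7.
Tau vs Beta: Beta, 15–12.
Beta defeats every rival head-to-head and is the Condorcet winner.

Beta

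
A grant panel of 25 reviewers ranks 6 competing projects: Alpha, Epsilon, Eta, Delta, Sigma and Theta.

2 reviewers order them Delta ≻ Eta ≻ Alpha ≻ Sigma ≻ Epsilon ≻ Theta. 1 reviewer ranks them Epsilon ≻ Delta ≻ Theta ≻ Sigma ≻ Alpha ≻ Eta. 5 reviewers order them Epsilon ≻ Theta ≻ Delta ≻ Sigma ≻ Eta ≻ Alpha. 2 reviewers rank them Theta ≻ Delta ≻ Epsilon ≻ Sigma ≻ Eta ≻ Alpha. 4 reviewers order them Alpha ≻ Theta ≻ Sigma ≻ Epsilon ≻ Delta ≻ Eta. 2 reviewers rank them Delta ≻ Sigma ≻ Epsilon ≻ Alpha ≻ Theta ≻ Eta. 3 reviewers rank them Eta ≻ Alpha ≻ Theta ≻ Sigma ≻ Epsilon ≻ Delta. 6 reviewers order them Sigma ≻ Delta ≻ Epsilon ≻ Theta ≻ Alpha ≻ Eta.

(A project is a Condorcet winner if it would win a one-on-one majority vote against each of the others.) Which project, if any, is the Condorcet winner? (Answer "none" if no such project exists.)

none

Check each pair by majority over 25 ballots:
Alpha vs Epsilon: Epsilon wins 16–9.
Alpha vs Eta: Alpha wins 13–12.
Alpha vs Delta: Delta, 18–7.
Alpha vs Sigma: Sigma, 16–9.
Alpha vs Theta: Theta, 14–11.
Epsilon vs Eta: Epsilon, 20–5.
Epsilon vs Delta: Epsilon, 13–12.
Epsilon vs Sigma: Sigma wins 17–8.
Epsilon vs Theta: Epsilon wins 16–9.
Eta vs Delta: Delta wins 22–3.
Eta–Sigma: Sigma 20–5.
Eta vs Theta: Theta wins 20–5.
Delta–Sigma: Sigma 13–12.
Delta vs Theta: Theta, 14–11.
Sigma–Theta: Theta 15–10.
Each project drops at least one matchup (Alpha loses to Epsilon; Epsilon loses to Sigma; Eta loses to Alpha; Delta loses to Epsilon; Sigma loses to Theta; Theta loses to Epsilon); the cycle Epsilon → Theta → Sigma → Epsilon rules out a Condorcet winner.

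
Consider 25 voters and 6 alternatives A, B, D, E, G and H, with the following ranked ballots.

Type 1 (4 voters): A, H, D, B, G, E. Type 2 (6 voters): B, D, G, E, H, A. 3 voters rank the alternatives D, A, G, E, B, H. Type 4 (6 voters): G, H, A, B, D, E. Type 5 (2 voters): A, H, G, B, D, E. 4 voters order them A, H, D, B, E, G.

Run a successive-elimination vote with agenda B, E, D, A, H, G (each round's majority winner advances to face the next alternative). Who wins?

Round 1: B vs E — 22–3, B advances.
Round 2: B vs D — 14–11, B advances.
Round 3: B vs A — 6–19, A advances.
Round 4: A vs H — 13–12, A advances.
Round 5: A vs G — 13–12, A advances.
The agenda winner is A.

A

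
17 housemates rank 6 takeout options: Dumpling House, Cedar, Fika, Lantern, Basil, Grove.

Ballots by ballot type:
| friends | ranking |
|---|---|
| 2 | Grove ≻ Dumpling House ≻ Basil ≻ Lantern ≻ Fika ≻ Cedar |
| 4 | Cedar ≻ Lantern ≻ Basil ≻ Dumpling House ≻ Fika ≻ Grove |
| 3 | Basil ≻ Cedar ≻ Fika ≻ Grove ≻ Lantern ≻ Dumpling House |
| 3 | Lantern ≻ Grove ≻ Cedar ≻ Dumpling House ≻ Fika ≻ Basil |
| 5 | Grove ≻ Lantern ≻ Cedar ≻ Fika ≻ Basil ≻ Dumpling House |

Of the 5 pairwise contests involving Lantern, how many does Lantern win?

Lantern against each rival (17 friends):
Lantern vs Dumpling House: Lantern is ranked higher on 4+3+3+5 = 15 ballots, Dumpling House on 2. Lantern wins 15–2.
Lantern–Cedar: Lantern 10–7.
Lantern vs Fika: Lantern preferred on 2+4+3+5 = 14 ballots; Lantern wins 14–3.
Lantern vs Basil: Lantern, 12–5.
Lantern vs Grove: Lantern preferred on 4+3 = 7 ballots; Grove wins 10–7.
Lantern beats Dumpling House, Cedar, Fika, Basil; loses to Grove — 4 pairwise wins.

4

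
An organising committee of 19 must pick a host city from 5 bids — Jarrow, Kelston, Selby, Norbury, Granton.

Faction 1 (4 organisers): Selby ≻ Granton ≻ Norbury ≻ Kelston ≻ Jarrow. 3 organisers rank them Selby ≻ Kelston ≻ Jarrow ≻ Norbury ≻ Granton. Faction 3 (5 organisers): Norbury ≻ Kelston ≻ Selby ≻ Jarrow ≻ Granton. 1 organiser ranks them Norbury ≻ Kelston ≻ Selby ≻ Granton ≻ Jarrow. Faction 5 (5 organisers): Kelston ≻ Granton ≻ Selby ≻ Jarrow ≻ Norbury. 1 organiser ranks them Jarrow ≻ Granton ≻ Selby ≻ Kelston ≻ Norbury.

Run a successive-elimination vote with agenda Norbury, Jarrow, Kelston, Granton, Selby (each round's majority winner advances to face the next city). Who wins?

Round 1: Norbury vs Jarrow — 10–9, Norbury advances.
Round 2: Norbury vs Kelston — 10–9, Norbury advances.
Round 3: Norbury vs Granton — 9–10, Granton advances.
Round 4: Granton vs Selby — 6–13, Selby advances.
Selby survives the agenda.

Selby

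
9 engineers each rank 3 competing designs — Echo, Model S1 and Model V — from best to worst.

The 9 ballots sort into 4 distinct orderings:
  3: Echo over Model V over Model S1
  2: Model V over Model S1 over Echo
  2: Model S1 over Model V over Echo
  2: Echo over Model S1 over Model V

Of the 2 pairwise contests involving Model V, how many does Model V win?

Model V against each rival (9 engineers):
Model V vs Echo: 2+2 = 4 for Model V, 5 for Echo — Echo by 5–4.
Model V vs Model S1: Model V preferred on 3+2 = 5 ballots; Model V wins 5–4.
Model V beats Model S1; loses to Echo — 1 pairwise win.

1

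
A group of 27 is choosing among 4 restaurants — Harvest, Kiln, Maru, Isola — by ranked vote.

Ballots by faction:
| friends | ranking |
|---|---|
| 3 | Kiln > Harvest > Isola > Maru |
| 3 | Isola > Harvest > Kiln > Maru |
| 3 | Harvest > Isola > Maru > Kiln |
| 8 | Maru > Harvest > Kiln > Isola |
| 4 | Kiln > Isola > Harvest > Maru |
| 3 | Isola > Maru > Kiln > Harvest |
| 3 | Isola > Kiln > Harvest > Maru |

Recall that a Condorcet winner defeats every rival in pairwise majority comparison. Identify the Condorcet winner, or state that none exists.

Check each pair by majority over 27 ballots:
Harvest–Kiln: Harvest 14–13.
Harvest vs Maru: 3+3+3+4+3 = 16 for Harvest, 11 for Maru — Harvest by 16–11.
Harvest vs Isola: Harvest wins 14–13.
Kiln–Maru: Maru 14–13.
Kiln vs Isola: Kiln wins 15–12.
Maru vs Isola: Isola, 19–8.
Harvest wins every pairwise contest, so Harvest is the Condorcet winner.

Harvest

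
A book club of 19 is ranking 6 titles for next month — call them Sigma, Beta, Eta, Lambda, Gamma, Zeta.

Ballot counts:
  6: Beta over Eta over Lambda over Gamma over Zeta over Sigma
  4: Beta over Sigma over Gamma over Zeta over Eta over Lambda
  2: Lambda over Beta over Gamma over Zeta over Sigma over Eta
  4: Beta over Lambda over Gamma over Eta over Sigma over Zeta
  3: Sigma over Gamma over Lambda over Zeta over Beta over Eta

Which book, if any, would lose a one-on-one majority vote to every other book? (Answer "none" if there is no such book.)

Head-to-head results (19 members):
Sigma vs Beta: Beta, 16–3.
Sigma–Eta: Eta 10–9.
Sigma vs Lambda: 7 to 12, Lambda.
Sigma–Gamma: Gamma 12–7.
Sigma vs Zeta: 11 to 8, Sigma.
Beta–Eta: Beta 19–0.
Beta–Lambda: Beta 14–5.
Beta vs Gamma: 6+4+2+4 = 16 for Beta, 3 for Gamma — Beta by 16–3.
Beta–Zeta: Beta 16–3.
Eta vs Lambda: Eta preferred on 6+4 = 10 ballots; Eta wins 10–9.
Eta vs Gamma: Eta preferred on 6 ballots; Gamma wins 13–6.
Eta vs Zeta: Eta preferred on 6+4 = 10 ballots; Eta wins 10–9.
Lambda vs Gamma: Lambda is ranked higher on 6+2+4 = 12 ballots, Gamma on 7. Lambda wins 12–7.
Lambda vs Zeta: 6+2+4+3 = 15 for Lambda, 4 for Zeta — Lambda by 15–4.
Gamma vs Zeta: Gamma wins 19–0.
Only Zeta has no wins; Zeta is the Condorcet loser.

Zeta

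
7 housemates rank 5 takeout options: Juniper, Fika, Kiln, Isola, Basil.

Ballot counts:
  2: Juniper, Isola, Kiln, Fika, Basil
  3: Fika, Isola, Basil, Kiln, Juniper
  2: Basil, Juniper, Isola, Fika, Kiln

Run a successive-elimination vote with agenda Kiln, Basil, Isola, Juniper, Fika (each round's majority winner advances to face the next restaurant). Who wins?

Round 1: Kiln vs Basil — 2–5, Basil advances.
Round 2: Basil vs Isola — 2–5, Isola advances.
Round 3: Isola vs Juniper — 3–4, Juniper advances.
Round 4: Juniper vs Fika — 4–3, Juniper advances.
Juniper survives the agenda.

Juniper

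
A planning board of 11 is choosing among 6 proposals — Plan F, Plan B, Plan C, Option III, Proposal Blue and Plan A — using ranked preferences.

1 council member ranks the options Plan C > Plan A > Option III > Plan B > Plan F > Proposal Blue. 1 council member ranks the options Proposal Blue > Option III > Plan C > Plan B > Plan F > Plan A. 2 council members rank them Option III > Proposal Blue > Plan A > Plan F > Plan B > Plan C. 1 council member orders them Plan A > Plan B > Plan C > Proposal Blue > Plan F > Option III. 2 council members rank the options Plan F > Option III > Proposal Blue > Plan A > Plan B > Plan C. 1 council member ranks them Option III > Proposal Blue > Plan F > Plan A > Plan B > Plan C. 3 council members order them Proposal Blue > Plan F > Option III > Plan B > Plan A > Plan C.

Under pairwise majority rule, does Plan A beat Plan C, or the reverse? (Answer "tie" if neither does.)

Plan A

Ballots ranking Plan A above Plan C: 2 + 1 + 2 + 1 + 3 = 9.
Ballots ranking Plan C above Plan A: 11 − 9 = 2.
Plan A wins the head-to-head 9–2.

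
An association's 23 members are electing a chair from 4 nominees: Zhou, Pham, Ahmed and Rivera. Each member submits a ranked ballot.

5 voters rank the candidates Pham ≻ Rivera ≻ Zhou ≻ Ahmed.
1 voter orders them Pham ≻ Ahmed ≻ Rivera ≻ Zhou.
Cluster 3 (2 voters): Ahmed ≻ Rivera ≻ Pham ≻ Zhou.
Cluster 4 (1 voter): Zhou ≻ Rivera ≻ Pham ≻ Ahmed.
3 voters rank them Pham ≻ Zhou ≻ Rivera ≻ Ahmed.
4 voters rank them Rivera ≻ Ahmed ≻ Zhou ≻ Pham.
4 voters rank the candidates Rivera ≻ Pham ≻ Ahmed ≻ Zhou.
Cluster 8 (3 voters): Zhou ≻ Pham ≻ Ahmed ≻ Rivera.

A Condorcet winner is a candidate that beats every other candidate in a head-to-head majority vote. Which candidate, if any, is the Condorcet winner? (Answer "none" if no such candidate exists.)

Pham

Head-to-head results (23 voters):
Zhou vs Pham: Zhou preferred on 1+4+3 = 8 ballots; Pham wins 15–8.
Zhou vs Ahmed: Zhou wins 12–11.
Zhou vs Rivera: Rivera, 16–7.
Pham–Ahmed: Pham 17–6.
Pham vs Rivera: Pham wins 12–11.
Ahmed–Rivera: Rivera 17–6.
Pham wins every pairwise contest, so Pham is the Condorcet winner.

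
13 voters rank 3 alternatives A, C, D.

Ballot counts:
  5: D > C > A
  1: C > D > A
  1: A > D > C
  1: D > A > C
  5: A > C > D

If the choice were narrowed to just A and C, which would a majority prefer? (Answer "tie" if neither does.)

A

Ballots ranking A above C: 1 + 1 + 5 = 7.
Ballots ranking C above A: 13 − 7 = 6.
A wins the head-to-head 7–6.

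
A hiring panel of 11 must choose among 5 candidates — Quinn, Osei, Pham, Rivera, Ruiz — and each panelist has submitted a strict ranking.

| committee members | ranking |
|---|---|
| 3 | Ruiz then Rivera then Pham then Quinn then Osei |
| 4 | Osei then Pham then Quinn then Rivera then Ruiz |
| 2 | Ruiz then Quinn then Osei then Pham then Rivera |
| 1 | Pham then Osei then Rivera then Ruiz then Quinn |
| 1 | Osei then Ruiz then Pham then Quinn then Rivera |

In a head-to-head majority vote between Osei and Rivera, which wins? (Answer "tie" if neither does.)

Osei

Ballots ranking Osei above Rivera: 4 + 2 + 1 + 1 = 8.
Ballots ranking Rivera above Osei: 11 − 8 = 3.
Osei wins the head-to-head 8–3.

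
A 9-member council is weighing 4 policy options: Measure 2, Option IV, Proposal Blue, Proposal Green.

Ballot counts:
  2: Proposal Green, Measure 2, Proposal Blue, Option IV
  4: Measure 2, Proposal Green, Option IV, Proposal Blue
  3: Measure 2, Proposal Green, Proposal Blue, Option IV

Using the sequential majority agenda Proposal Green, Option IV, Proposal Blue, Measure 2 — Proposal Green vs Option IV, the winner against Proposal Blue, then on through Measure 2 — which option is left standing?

Measure 2

Round 1: Proposal Green vs Option IV — 9–0, Proposal Green advances.
Round 2: Proposal Green vs Proposal Blue — 9–0, Proposal Green advances.
Round 3: Proposal Green vs Measure 2 — 2–7, Measure 2 advances.
The agenda winner is Measure 2.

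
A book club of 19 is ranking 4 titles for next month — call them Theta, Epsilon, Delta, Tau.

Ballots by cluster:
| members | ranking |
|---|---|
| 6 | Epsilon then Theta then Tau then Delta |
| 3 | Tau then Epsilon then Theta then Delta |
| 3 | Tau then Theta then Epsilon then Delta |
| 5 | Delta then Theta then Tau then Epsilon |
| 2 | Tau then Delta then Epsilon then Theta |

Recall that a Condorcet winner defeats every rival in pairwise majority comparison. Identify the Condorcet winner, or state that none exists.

Head-to-head results (19 members):
Theta vs Epsilon: Epsilon wins 11–8.
Theta vs Delta: Theta wins 12–7.
Theta vs Tau: Theta wins 11–8.
Epsilon vs Delta: Epsilon, 12–7.
Epsilon–Tau: Tau 13–6.
Delta–Tau: Tau 14–5.
Each book drops at least one matchup (Theta loses to Epsilon; Epsilon loses to Tau; Delta loses to Theta; Tau loses to Theta); the cycle Theta beats Tau beats Epsilon beats Theta rules out a Condorcet winner.

none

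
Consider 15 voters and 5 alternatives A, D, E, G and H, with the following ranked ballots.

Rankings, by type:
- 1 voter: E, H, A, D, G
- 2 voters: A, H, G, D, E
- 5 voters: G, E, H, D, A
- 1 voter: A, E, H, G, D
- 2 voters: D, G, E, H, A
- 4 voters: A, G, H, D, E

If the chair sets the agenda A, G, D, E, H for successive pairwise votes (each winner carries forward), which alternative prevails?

Round 1: A vs G — 8–7, A advances.
Round 2: A vs D — 8–7, A advances.
Round 3: A vs E — 7–8, E advances.
Round 4: E vs H — 9–6, E advances.
The agenda winner is E.

E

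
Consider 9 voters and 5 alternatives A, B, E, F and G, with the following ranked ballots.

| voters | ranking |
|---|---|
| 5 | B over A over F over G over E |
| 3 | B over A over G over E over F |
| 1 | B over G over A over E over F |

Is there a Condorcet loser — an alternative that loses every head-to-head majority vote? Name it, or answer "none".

Pairwise majorities:
A–B: B 9–0.
A vs E: A, 9–0.
A vs F: A is ranked higher on 5+3+1 = 9 ballots, F on 0. A wins 9–0.
A–G: A 8–1.
B–E: B 9–0.
B vs F: B, 9–0.
B vs G: B is ranked higher on 5+3+1 = 9 ballots, G on 0. B wins 9–0.
E vs F: F wins 5–4.
E–G: G 9–0.
F vs G: F is ranked higher on 5 ballots, G on 4. F wins 5–4.
E is beaten in every head-to-head and is the Condorcet loser.

E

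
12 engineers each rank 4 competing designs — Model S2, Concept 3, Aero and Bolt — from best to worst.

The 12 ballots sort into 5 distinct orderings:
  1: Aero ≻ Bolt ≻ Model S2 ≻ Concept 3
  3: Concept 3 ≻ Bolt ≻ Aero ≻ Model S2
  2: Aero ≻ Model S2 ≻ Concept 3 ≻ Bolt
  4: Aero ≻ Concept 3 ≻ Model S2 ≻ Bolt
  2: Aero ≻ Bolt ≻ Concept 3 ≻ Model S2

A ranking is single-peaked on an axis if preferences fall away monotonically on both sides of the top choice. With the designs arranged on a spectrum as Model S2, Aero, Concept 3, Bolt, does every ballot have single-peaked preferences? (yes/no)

Axis positions: Model S2=1, Aero=2, Concept 3=3, Bolt=4.
Ballot type 1: ranking walks positions 2-4-1-3; Bolt is ranked above Concept 3 even though Concept 3 lies between Bolt and the peak Aero on the axis — preferences dip and rise again. Not single-peaked.
Ballot type 2 (peak Concept 3 at position 3): ranking walks positions 3-4-2-1, expanding outward from the peak — single-peaked.
Ballot type 3 (peak Aero at position 2): ranking walks positions 2-1-3-4, expanding outward from the peak — single-peaked.
Ballot type 4 (peak Aero at position 2): ranking walks positions 2-3-1-4, expanding outward from the peak — single-peaked.
Ballot type 5: ranking walks positions 2-4-3-1; Bolt is ranked above Concept 3 even though Concept 3 lies between Bolt and the peak Aero on the axis — preferences dip and rise again. Not single-peaked.
Ballot type 1 violates single-peakedness, so the profile is not single-peaked on this axis.

no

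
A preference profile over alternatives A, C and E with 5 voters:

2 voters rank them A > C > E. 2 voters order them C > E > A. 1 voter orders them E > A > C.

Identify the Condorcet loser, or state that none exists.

Pairwise majorities:
A vs C: A wins 3–2.
A vs E: A preferred on 2 ballots; E wins 3–2.
C vs E: C, 4–1.
Each alternative has at least one pairwise win (A beats C; C beats E; E beats A) — no Condorcet loser.

none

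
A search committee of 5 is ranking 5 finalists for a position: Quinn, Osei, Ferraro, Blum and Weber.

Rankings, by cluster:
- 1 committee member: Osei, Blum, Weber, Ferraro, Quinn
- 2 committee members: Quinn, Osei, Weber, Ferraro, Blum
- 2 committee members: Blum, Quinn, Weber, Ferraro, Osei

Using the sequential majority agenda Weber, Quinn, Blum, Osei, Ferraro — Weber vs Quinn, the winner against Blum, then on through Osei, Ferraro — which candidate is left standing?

Osei

Round 1: Weber vs Quinn — 1–4, Quinn advances.
Round 2: Quinn vs Blum — 2–3, Blum advances.
Round 3: Blum vs Osei — 2–3, Osei advances.
Round 4: Osei vs Ferraro — 3–2, Osei advances.
The agenda winner is Osei.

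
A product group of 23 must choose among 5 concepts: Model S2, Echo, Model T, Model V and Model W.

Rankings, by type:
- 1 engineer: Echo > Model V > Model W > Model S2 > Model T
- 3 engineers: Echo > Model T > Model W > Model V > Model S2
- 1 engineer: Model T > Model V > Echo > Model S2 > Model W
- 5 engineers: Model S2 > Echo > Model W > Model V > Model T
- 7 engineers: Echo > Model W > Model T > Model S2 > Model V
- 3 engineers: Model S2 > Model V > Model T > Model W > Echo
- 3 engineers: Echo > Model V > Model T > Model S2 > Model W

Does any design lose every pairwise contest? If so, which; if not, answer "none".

none

Head-to-head results (23 engineers):
Model S2 vs Echo: Echo, 15–8.
Model S2 vs Model T: Model T, 14–9.
Model S2 vs Model V: Model S2 wins 15–8.
Model S2 vs Model W: Model S2, 12–11.
Echo vs Model T: Echo wins 19–4.
Echo–Model V: Echo 19–4.
Echo vs Model W: Echo, 20–3.
Model T vs Model V: Model T preferred on 3+1+7 = 11 ballots; Model V wins 12–11.
Model T vs Model W: Model W wins 13–10.
Model V vs Model W: Model V is ranked higher on 1+1+3+3 = 8 ballots, Model W on 15. Model W wins 15–8.
Each design has at least one pairwise win (Model S2 beats Model V; Echo beats Model S2; Model T beats Model S2; Model V beats Model T; Model W beats Model T) — no Condorcet loser.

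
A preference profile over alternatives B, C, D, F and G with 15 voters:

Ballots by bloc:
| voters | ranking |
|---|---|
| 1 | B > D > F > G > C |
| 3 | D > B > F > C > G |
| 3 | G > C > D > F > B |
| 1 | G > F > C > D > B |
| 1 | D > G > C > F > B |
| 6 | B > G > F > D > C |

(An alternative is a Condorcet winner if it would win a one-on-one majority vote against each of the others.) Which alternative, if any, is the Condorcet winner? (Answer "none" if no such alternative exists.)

Pairwise majorities:
B vs C: B wins 10–5.
B–D: D 8–7.
B vs F: B is ranked higher on 1+3+6 = 10 ballots, F on 5. B wins 10–5.
B vs G: B wins 10–5.
C vs D: D, 11–4.
C vs F: 4 to 11, F.
C vs G: C is ranked higher on 3 ballots, G on 12. G wins 12–3.
D vs F: D, 8–7.
D vs G: 5 to 10, G.
F vs G: G wins 11–4.
Each alternative drops at least one matchup (B loses to D; C loses to B; D loses to G; F loses to B; G loses to B); the cycle B beats G beats D beats B rules out a Condorcet winner.

none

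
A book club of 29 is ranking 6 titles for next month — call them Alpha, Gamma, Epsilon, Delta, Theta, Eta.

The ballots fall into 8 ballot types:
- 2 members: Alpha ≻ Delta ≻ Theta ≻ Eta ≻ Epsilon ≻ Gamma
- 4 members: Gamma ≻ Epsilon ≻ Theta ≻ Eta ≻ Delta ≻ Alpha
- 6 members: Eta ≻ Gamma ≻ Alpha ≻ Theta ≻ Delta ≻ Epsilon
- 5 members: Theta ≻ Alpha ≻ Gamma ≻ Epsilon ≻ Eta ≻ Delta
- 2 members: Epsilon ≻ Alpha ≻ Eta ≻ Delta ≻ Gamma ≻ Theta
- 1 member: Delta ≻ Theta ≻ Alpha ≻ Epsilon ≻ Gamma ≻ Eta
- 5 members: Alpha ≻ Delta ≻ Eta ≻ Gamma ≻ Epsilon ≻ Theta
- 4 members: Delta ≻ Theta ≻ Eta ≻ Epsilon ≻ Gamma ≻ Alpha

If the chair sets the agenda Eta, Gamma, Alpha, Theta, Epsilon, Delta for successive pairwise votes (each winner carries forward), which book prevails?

Round 1: Eta vs Gamma — 19–10, Eta advances.
Round 2: Eta vs Alpha — 14–15, Alpha advances.
Round 3: Alpha vs Theta — 15–14, Alpha advances.
Round 4: Alpha vs Epsilon — 19–10, Alpha advances.
Round 5: Alpha vs Delta — 20–9, Alpha advances.
Alpha survives the agenda.

Alpha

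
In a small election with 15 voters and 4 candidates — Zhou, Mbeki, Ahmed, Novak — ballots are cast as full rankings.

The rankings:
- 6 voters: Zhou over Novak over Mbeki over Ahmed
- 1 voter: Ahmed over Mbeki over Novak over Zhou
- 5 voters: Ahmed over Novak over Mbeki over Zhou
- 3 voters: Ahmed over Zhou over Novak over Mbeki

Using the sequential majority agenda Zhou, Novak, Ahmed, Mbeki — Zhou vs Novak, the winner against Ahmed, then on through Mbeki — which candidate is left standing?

Round 1: Zhou vs Novak — 9–6, Zhou advances.
Round 2: Zhou vs Ahmed — 6–9, Ahmed advances.
Round 3: Ahmed vs Mbeki — 9–6, Ahmed advances.
Ahmed survives the agenda.

Ahmed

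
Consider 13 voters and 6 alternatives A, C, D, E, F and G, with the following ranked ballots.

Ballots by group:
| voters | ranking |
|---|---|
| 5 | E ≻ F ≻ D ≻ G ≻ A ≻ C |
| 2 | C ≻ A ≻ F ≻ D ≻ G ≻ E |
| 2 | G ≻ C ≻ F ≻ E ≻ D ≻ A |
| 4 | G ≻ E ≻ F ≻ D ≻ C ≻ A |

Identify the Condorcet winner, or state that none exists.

none

Pairwise majorities:
A–C: C 8–5.
A vs D: D wins 11–2.
A vs E: E, 11–2.
A vs F: F wins 11–2.
A vs G: G, 11–2.
C vs D: D, 9–4.
C vs E: E, 9–4.
C vs F: F, 9–4.
C–G: G 11–2.
D vs E: E wins 11–2.
D–F: F 13–0.
D vs G: D wins 7–6.
E vs F: E wins 9–4.
E vs G: G, 8–5.
F vs G: F, 7–6.
No alternative is unbeaten: A loses to C; C loses to D; D loses to E; E loses to G; F loses to E; G loses to D. In particular D → G → E → D is a majority cycle — no Condorcet winner exists.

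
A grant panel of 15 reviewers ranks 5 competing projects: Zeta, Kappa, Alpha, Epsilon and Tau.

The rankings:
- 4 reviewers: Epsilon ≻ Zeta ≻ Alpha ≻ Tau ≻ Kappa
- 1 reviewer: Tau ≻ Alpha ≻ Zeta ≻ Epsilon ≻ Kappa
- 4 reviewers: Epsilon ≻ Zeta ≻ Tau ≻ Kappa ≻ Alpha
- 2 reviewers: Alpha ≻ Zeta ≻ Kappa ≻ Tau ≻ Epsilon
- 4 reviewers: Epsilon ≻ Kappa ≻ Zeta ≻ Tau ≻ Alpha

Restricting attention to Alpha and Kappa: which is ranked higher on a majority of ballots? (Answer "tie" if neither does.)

Kappa

Ballots ranking Alpha above Kappa: 4 + 1 + 2 = 7.
Ballots ranking Kappa above Alpha: 15 − 7 = 8.
Kappa wins the head-to-head 8–7.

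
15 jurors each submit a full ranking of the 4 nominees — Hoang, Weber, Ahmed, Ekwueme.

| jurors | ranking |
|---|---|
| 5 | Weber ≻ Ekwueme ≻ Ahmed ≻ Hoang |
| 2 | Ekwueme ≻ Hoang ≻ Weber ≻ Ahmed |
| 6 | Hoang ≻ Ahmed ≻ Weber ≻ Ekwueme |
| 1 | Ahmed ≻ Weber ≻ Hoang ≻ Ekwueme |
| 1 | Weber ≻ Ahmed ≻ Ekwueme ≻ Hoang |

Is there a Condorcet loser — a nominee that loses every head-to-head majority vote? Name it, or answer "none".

Head-to-head results (15 jurors):
Hoang–Weber: Hoang 8–7.
Hoang vs Ahmed: Hoang, 8–7.
Hoang–Ekwueme: Ekwueme 8–7.
Weber vs Ahmed: 5+2+1 = 8 for Weber, 7 for Ahmed — Weber by 8–7.
Weber–Ekwueme: Weber 13–2.
Ahmed vs Ekwueme: Ahmed is ranked higher on 6+1+1 = 8 ballots, Ekwueme on 7. Ahmed wins 8–7.
Every nominee wins at least one matchup (Hoang beats Weber; Weber beats Ahmed; Ahmed beats Ekwueme; Ekwueme beats Hoang), so there is no Condorcet loser.

none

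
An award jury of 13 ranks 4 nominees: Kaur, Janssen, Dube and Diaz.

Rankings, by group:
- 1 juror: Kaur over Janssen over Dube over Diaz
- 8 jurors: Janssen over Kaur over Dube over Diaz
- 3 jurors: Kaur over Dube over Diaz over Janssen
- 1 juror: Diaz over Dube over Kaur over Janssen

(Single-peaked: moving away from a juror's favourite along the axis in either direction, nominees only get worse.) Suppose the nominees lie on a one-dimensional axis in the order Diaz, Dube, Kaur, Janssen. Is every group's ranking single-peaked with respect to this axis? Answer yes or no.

yes

Axis positions: Diaz=1, Dube=2, Kaur=3, Janssen=4.
Group 1 (peak Kaur at position 3): ranking walks positions 3-4-2-1, expanding outward from the peak — single-peaked.
Group 2 (peak Janssen at position 4): ranking walks positions 4-3-2-1, expanding outward from the peak — single-peaked.
Group 3 (peak Kaur at position 3): ranking walks positions 3-2-1-4, expanding outward from the peak — single-peaked.
Group 4 (peak Diaz at position 1): ranking walks positions 1-2-3-4, expanding outward from the peak — single-peaked.
Every ranking is single-peaked on this axis.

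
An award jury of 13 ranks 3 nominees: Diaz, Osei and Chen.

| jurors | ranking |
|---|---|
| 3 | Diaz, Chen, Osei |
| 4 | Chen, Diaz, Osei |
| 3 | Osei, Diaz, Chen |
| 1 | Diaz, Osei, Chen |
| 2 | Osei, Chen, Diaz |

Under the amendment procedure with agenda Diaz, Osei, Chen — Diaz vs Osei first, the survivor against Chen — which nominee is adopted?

Diaz

Round 1: Diaz vs Osei — 8–5, Diaz advances.
Round 2: Diaz vs Chen — 7–6, Diaz advances.
The agenda winner is Diaz.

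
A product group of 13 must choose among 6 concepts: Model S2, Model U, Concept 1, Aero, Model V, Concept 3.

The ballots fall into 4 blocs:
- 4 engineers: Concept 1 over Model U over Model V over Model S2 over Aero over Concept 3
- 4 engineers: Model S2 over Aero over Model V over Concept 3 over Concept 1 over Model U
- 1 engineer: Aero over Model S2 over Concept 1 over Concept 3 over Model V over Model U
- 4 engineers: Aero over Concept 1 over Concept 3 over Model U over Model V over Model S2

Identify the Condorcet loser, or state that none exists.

Head-to-head results (13 engineers):
Model S2 vs Model U: Model S2 preferred on 4+1 = 5 ballots; Model U wins 8–5.
Model S2 vs Concept 1: Model S2 is ranked higher on 4+1 = 5 ballots, Concept 1 on 8. Concept 1 wins 8–5.
Model S2 vs Aero: Model S2 preferred on 4+4 = 8 ballots; Model S2 wins 8–5.
Model S2 vs Model V: 4+1 = 5 for Model S2, 8 for Model V — Model V by 8–5.
Model S2–Concept 3: Model S2 9–4.
Model U vs Concept 1: Concept 1 wins 13–0.
Model U vs Aero: Aero wins 9–4.
Model U–Model V: Model U 8–5.
Model U vs Concept 3: Model U is ranked higher on 4 ballots, Concept 3 on 9. Concept 3 wins 9–4.
Concept 1 vs Aero: Concept 1 is ranked higher on 4 ballots, Aero on 9. Aero wins 9–4.
Concept 1 vs Model V: 4+1+4 = 9 for Concept 1, 4 for Model V — Concept 1 by 9–4.
Concept 1–Concept 3: Concept 1 9–4.
Aero–Model V: Aero 9–4.
Aero vs Concept 3: 4+4+1+4 = 13 for Aero, 0 for Concept 3 — Aero by 13–0.
Model V vs Concept 3: Model V preferred on 4+4 = 8 ballots; Model V wins 8–5.
Each design has at least one pairwise win (Model S2 beats Aero; Model U beats Model S2; Concept 1 beats Model S2; Aero beats Model U; Model V beats Model S2; Concept 3 beats Model U) — no Condorcet loser.

none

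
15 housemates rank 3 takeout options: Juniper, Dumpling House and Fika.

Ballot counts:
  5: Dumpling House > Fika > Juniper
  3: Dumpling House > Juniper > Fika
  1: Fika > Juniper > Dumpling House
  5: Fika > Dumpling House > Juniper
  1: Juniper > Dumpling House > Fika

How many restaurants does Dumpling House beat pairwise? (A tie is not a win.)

2

Dumpling House against each rival (15 friends):
Dumpling House vs Juniper: Dumpling House preferred on 5+3+5 = 13 ballots; Dumpling House wins 13–2.
Dumpling House vs Fika: Dumpling House, 9–6.
Dumpling House beats Juniper, Fika — 2 pairwise wins.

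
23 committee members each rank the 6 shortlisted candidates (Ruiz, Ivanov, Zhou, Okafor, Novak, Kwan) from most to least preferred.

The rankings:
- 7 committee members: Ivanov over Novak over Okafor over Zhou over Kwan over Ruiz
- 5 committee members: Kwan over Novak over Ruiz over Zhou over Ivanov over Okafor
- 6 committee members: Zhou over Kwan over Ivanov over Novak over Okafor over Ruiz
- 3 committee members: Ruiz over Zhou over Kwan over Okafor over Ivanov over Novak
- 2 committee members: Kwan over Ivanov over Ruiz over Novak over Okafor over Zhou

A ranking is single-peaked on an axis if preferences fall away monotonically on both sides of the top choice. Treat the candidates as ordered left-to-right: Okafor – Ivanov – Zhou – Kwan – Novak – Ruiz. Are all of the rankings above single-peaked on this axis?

no

Axis positions: Okafor=1, Ivanov=2, Zhou=3, Kwan=4, Novak=5, Ruiz=6.
Type 1: ranking walks positions 2-5-1-3-4-6; Novak is ranked above Zhou even though Zhou lies between Novak and the peak Ivanov on the axis — preferences dip and rise again. Not single-peaked.
Type 2 (peak Kwan at position 4): ranking walks positions 4-5-6-3-2-1, expanding outward from the peak — single-peaked.
Type 3 (peak Zhou at position 3): ranking walks positions 3-4-2-5-1-6, expanding outward from the peak — single-peaked.
Type 4: ranking walks positions 6-3-4-1-2-5; Zhou is ranked above Novak even though Novak lies between Zhou and the peak Ruiz on the axis — preferences dip and rise again. Not single-peaked.
Type 5: ranking walks positions 4-2-6-5-1-3; Ivanov is ranked above Zhou even though Zhou lies between Ivanov and the peak Kwan on the axis — preferences dip and rise again. Not single-peaked.
Type 1 violates single-peakedness, so the profile is not single-peaked on this axis.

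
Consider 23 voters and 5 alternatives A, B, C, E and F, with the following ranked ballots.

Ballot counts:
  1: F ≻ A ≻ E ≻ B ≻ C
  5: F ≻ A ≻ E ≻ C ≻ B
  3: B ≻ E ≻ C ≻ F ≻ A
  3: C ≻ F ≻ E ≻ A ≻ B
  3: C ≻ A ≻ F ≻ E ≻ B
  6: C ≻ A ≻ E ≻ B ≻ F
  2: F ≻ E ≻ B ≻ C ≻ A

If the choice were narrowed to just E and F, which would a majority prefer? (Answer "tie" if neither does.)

Ballots ranking E above F: 3 + 6 = 9.
Ballots ranking F above E: 23 − 9 = 14.
F wins the head-to-head 14–9.

F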